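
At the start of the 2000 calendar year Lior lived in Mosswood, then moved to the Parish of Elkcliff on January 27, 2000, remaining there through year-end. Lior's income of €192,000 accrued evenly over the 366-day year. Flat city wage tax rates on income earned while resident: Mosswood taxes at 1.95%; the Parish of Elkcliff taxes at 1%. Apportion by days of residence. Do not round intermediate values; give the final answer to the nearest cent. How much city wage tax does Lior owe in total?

€2,049.57

Mosswood, January 1 – January 26, 2000: 26 days → €192,000 × 1.95% × 26/366 = €265.9672
The Parish of Elkcliff, January 27 – December 31, 2000: 340 days → €192,000 × 1% × 340/366 = €1,783.6066
Total = €2,049.5738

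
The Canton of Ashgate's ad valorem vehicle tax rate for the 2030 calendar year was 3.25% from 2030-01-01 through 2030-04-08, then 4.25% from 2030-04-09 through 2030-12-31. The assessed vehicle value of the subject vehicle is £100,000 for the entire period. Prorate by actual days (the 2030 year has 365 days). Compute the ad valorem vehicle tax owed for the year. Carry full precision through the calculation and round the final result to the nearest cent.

2030-01-01 to 2030-04-08: 98 days at 3.25% → £100,000 × 3.25% × 98/365 = £872.6027
2030-04-09 to 2030-12-31: 267 days at 4.25% → £100,000 × 4.25% × 267/365 = £3,108.9041
Total = £3,981.5068

£3,981.51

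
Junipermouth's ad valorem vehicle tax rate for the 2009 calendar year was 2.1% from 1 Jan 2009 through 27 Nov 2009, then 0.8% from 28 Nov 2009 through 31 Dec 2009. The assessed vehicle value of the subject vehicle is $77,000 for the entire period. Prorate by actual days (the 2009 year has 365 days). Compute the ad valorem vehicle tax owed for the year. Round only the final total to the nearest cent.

1 Jan – 27 Nov 2009: 331 days at 2.1% → $77,000 × 2.1% × 331/365 = $1,466.3753
28 Nov – 31 Dec 2009: 34 days at 0.8% → $77,000 × 0.8% × 34/365 = $57.3808
Total = $1,523.7562

$1,523.76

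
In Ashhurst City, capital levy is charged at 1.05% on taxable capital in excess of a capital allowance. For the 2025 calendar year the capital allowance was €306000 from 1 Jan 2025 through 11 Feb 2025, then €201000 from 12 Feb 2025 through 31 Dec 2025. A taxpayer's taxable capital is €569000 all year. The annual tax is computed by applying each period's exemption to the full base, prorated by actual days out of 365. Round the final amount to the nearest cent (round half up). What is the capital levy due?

1 Jan – 11 Feb 2025: 42 days, exemption €306000 → (€569000 − €306000) × 1.05% × 42/365 = €317.7616
12 Feb – 31 Dec 2025: 323 days, exemption €201000 → (€569000 − €201000) × 1.05% × 323/365 = €3419.3753
Total = €3737.1370

€3737.14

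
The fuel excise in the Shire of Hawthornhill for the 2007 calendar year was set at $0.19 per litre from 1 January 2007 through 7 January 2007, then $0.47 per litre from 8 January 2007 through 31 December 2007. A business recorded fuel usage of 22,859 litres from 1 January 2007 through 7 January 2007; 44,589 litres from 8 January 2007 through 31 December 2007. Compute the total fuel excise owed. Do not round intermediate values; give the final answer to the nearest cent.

$25,300.04

1 January – 7 January 2007: 22,859 litres at $0.19/litre → $4,343.21
8 January – 31 December 2007: 44,589 litres at $0.47/litre → $20,956.83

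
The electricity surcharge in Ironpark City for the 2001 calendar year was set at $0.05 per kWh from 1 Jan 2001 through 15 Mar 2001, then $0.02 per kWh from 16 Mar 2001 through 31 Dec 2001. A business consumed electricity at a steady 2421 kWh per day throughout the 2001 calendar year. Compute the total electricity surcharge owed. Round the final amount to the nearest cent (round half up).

1 Jan – 15 Mar 2001: 74 days × 2421 kWh/day = 179,154 kWh at $0.05/kWh → $8,957.70
16 Mar – 31 Dec 2001: 291 days × 2421 kWh/day = 704,511 kWh at $0.02/kWh → $14,090.22

$23,047.92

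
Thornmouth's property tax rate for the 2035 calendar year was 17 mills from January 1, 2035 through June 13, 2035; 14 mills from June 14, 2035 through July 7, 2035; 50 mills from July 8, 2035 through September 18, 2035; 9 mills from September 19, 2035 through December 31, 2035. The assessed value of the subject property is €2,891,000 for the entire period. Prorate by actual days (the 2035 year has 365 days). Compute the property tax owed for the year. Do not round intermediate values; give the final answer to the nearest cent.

January 1 – June 13, 2035: 164 days at 17 mills → €2,891,000 × 1.7% × 164/365 = €22,082.4877
June 14 – July 7, 2035: 24 days at 14 mills → €2,891,000 × 1.4% × 24/365 = €2,661.3041
July 8 – September 18, 2035: 73 days at 50 mills → €2,891,000 × 5% × 73/365 = €28,910.0000
September 19 – December 31, 2035: 104 days at 9 mills → €2,891,000 × 0.9% × 104/365 = €7,413.6329
Total = €61,067.4247

€61,067.42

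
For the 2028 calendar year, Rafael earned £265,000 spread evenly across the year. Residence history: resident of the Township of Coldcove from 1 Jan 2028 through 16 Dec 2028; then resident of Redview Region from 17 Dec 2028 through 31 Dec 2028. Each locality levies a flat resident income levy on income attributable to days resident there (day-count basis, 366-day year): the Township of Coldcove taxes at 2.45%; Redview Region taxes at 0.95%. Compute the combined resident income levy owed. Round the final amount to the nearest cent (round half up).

The Township of Coldcove, 1 Jan – 16 Dec 2028: 351 days → £265,000 × 2.45% × 351/366 = £6,226.4139
Redview Region, 17 Dec – 31 Dec 2028: 15 days → £265,000 × 0.95% × 15/366 = £103.1762
Total = £6,329.5902

£6,329.59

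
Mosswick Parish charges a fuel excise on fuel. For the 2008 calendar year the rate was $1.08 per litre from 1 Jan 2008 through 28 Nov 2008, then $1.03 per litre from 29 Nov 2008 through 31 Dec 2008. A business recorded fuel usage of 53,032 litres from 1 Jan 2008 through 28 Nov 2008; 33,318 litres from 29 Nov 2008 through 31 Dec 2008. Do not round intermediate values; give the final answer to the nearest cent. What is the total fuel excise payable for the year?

1 Jan – 28 Nov 2008: 53,032 litres at $1.08/litre → $57274.56
29 Nov – 31 Dec 2008: 33,318 litres at $1.03/litre → $34317.54

$91592.10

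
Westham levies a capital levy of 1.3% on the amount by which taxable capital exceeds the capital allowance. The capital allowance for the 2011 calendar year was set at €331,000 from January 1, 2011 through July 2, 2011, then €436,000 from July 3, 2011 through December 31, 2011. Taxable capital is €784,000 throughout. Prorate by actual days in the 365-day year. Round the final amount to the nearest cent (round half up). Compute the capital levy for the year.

January 1 – July 2, 2011: 183 days, exemption €331,000 → (€784,000 − €331,000) × 1.3% × 183/365 = €2,952.5671
July 3 – December 31, 2011: 182 days, exemption €436,000 → (€784,000 − €436,000) × 1.3% × 182/365 = €2,255.8027
Total = €5,208.3699

€5,208.37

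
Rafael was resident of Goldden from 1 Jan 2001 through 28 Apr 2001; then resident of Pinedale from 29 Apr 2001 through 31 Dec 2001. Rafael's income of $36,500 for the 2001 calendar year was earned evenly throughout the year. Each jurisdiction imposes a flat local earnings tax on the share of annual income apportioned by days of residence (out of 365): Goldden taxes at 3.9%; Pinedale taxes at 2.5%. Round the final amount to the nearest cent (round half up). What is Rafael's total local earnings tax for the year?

Goldden, 1 Jan – 28 Apr 2001: 118 days → $36,500 × 3.9% × 118/365 = $460.2000
Pinedale, 29 Apr – 31 Dec 2001: 247 days → $36,500 × 2.5% × 247/365 = $617.5000
Total = $1,077.7000

$1,077.70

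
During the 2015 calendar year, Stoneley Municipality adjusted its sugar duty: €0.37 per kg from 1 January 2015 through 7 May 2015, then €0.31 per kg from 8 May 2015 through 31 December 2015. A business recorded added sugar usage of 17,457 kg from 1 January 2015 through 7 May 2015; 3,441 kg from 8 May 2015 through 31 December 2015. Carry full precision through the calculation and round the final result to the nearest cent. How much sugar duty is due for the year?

€7,525.80

1 January – 7 May 2015: 17,457 kg at €0.37/kg → €6,459.09
8 May – 31 December 2015: 3,441 kg at €0.31/kg → €1,066.71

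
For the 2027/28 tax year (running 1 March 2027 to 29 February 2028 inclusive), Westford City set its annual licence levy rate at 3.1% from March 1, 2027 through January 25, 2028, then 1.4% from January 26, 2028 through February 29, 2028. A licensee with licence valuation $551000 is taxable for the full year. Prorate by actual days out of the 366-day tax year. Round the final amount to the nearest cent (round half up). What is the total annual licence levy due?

March 1, 2027 – January 25, 2028: 331 days at 3.1% → $551000 × 3.1% × 331/366 = $15447.5710
January 26 – February 29, 2028: 35 days at 1.4% → $551000 × 1.4% × 35/366 = $737.6776
Total = $16185.2486

$16185.25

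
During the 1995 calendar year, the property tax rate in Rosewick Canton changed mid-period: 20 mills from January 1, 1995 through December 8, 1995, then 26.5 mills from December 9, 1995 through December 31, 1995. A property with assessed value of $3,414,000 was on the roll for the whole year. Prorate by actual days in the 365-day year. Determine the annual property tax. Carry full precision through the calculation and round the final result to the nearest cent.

$69,678.34

January 1 – December 8, 1995: 342 days at 20 mills → $3,414,000 × 2% × 342/365 = $63,977.4247
December 9 – December 31, 1995: 23 days at 26.5 mills → $3,414,000 × 2.65% × 23/365 = $5,700.9123
Total = $69,678.3370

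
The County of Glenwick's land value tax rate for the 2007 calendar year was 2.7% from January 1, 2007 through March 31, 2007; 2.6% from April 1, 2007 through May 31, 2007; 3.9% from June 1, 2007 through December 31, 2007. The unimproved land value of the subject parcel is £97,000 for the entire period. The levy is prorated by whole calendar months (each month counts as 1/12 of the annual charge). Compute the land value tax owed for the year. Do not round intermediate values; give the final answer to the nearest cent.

January 1 – March 31, 2007: 3 months at 2.7% → £97,000 × 2.7% × 3/12 = £654.7500
April 1 – May 31, 2007: 2 months at 2.6% → £97,000 × 2.6% × 2/12 = £420.3333
June 1 – December 31, 2007: 7 months at 3.9% → £97,000 × 3.9% × 7/12 = £2,206.7500
Total = £3,281.8333

£3,281.83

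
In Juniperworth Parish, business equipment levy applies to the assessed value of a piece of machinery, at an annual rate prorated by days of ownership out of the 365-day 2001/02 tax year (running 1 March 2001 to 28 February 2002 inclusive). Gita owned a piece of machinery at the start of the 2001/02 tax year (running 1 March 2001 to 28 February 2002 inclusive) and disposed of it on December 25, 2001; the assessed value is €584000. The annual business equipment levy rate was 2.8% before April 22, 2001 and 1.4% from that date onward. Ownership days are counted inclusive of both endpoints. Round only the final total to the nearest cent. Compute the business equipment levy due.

March 1 – April 21, 2001: 52 days at 2.8% → €584000 × 2.8% × 52/365 = €2329.6000
April 22 – December 25, 2001: 248 days at 1.4% → €584000 × 1.4% × 248/365 = €5555.2000
Total = €7884.8000

€7884.80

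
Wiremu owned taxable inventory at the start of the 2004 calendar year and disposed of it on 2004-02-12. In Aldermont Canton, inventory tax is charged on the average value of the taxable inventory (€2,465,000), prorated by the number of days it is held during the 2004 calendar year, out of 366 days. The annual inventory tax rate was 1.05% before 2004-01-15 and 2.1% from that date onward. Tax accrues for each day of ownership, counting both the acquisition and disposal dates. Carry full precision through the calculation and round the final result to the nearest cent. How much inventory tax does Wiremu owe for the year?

€5,091.64

2004-01-01 to 2004-01-14: 14 days at 1.05% → €2,465,000 × 1.05% × 14/366 = €990.0410
2004-01-15 to 2004-02-12: 29 days at 2.1% → €2,465,000 × 2.1% × 29/366 = €4,101.5984
Total = €5,091.6393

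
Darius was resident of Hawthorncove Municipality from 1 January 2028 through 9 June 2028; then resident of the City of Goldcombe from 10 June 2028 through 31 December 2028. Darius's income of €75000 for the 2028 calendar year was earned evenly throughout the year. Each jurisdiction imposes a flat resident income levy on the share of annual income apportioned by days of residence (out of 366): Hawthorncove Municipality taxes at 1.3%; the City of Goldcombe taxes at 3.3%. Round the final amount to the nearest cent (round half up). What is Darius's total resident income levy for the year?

Hawthorncove Municipality, 1 January – 9 June 2028: 161 days → €75000 × 1.3% × 161/366 = €428.8934
The City of Goldcombe, 10 June – 31 December 2028: 205 days → €75000 × 3.3% × 205/366 = €1386.2705
Total = €1815.1639

€1815.16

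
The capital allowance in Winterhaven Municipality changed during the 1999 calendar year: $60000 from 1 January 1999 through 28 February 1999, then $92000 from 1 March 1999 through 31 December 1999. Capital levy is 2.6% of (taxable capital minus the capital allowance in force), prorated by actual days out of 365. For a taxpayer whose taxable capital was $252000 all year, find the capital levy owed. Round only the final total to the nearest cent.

1 January – 28 February 1999: 59 days, exemption $60000 → ($252000 − $60000) × 2.6% × 59/365 = $806.9260
1 March – 31 December 1999: 306 days, exemption $92000 → ($252000 − $92000) × 2.6% × 306/365 = $3487.5616
Total = $4294.4877

$4294.49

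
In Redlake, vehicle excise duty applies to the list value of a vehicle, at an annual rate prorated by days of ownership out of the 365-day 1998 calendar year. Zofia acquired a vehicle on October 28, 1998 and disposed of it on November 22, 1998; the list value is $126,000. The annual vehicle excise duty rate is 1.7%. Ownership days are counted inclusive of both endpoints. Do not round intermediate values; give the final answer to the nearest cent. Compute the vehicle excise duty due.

Days held (October 28 – November 22, 1998): 26 out of 365
Tax = $126,000 × 1.7% × 26/365 = $152.5808

$152.58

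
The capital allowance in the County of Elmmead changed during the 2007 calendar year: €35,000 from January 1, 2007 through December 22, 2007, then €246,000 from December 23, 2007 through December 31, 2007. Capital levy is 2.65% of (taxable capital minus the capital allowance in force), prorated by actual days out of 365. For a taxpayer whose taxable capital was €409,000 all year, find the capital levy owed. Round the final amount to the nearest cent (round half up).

€9,773.13

January 1 – December 22, 2007: 356 days, exemption €35,000 → (€409,000 − €35,000) × 2.65% × 356/365 = €9,666.6192
December 23 – December 31, 2007: 9 days, exemption €246,000 → (€409,000 − €246,000) × 2.65% × 9/365 = €106.5082
Total = €9,773.1274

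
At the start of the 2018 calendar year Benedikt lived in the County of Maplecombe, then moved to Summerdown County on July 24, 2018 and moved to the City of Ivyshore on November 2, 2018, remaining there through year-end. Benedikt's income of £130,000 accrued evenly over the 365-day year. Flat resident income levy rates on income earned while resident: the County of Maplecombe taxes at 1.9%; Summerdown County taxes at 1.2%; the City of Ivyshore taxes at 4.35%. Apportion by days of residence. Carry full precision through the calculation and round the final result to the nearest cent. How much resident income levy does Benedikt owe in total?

£2,741.75

The County of Maplecombe, January 1 – July 23, 2018: 204 days → £130,000 × 1.9% × 204/365 = £1,380.4932
Summerdown County, July 24 – November 1, 2018: 101 days → £130,000 × 1.2% × 101/365 = £431.6712
The City of Ivyshore, November 2 – December 31, 2018: 60 days → £130,000 × 4.35% × 60/365 = £929.5890
Total = £2,741.7534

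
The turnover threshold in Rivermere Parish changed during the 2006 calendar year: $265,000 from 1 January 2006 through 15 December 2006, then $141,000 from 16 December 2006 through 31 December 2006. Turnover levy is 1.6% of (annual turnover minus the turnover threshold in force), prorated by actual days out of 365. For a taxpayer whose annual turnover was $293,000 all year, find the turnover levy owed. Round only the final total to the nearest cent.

1 January – 15 December 2006: 349 days, exemption $265,000 → ($293,000 − $265,000) × 1.6% × 349/365 = $428.3616
16 December – 31 December 2006: 16 days, exemption $141,000 → ($293,000 − $141,000) × 1.6% × 16/365 = $106.6082
Total = $534.9699

$534.97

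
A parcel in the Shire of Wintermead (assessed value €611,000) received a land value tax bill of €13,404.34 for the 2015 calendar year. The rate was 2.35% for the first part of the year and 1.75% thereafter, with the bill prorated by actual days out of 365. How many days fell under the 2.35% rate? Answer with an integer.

Let d = days at the first rate; then 365 − d days at the second rate.
€611,000 × [2.35%·d + 1.75%·(365−d)] / 365 = €13,404.34
Solving gives d = 270, so the new rate took effect on 28 Sep 2015.

270 days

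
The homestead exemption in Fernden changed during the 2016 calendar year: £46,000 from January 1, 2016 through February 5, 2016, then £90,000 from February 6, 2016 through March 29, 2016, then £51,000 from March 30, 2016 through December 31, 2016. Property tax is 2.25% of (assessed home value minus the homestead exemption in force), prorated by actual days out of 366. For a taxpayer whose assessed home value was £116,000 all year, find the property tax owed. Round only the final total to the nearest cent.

January 1 – February 5, 2016: 36 days, exemption £46,000 → (£116,000 − £46,000) × 2.25% × 36/366 = £154.9180
February 6 – March 29, 2016: 53 days, exemption £90,000 → (£116,000 − £90,000) × 2.25% × 53/366 = £84.7131
March 30 – December 31, 2016: 277 days, exemption £51,000 → (£116,000 − £51,000) × 2.25% × 277/366 = £1,106.8648
Total = £1,346.4959

£1,346.50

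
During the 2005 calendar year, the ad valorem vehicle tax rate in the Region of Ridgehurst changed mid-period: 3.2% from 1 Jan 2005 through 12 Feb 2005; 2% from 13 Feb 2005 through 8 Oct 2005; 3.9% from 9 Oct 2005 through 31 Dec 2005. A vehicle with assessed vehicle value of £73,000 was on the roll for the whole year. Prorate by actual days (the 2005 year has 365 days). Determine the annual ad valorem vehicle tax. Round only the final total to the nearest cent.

£1,882.40

1 Jan – 12 Feb 2005: 43 days at 3.2% → £73,000 × 3.2% × 43/365 = £275.2000
13 Feb – 8 Oct 2005: 238 days at 2% → £73,000 × 2% × 238/365 = £952.0000
9 Oct – 31 Dec 2005: 84 days at 3.9% → £73,000 × 3.9% × 84/365 = £655.2000
Total = £1,882.4000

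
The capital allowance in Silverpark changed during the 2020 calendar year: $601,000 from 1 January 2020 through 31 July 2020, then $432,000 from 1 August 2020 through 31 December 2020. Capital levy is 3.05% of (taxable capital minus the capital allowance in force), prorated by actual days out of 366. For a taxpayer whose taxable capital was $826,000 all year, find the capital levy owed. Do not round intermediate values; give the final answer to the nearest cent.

1 January – 31 July 2020: 213 days, exemption $601,000 → ($826,000 − $601,000) × 3.05% × 213/366 = $3,993.7500
1 August – 31 December 2020: 153 days, exemption $432,000 → ($826,000 − $432,000) × 3.05% × 153/366 = $5,023.5000
Total = $9,017.2500

$9,017.25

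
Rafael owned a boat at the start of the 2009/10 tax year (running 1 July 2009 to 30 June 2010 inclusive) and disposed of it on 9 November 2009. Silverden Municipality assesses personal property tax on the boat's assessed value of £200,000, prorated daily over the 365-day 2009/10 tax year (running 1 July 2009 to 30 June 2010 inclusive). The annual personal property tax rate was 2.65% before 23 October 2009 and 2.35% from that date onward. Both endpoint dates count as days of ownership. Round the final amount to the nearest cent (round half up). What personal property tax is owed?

1 July – 22 October 2009: 114 days at 2.65% → £200,000 × 2.65% × 114/365 = £1,655.3425
23 October – 9 November 2009: 18 days at 2.35% → £200,000 × 2.35% × 18/365 = £231.7808
Total = £1,887.1233

£1,887.12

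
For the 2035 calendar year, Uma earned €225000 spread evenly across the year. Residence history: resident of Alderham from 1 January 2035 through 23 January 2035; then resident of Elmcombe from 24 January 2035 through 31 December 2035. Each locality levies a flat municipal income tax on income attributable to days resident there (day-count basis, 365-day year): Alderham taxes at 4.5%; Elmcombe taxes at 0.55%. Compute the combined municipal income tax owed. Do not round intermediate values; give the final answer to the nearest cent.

€1797.53

Alderham, 1 January – 23 January 2035: 23 days → €225000 × 4.5% × 23/365 = €638.0137
Elmcombe, 24 January – 31 December 2035: 342 days → €225000 × 0.55% × 342/365 = €1159.5205
Total = €1797.5342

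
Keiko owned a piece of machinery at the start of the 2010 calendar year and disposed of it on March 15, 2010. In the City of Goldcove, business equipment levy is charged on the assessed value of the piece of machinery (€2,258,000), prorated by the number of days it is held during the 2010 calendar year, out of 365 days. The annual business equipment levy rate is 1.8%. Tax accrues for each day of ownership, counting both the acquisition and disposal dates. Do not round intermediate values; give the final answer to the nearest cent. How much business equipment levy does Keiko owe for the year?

Days held (January 1 – March 15, 2010): 74 out of 365
Tax = €2,258,000 × 1.8% × 74/365 = €8,240.1534

€8,240.15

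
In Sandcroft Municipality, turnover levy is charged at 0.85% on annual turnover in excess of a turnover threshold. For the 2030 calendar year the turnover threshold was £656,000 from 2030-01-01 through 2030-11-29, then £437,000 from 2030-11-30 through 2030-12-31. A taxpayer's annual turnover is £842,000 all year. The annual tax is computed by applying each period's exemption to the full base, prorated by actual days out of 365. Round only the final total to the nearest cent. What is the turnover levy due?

2030-01-01 to 2030-11-29: 333 days, exemption £656,000 → (£842,000 − £656,000) × 0.85% × 333/365 = £1,442.3918
2030-11-30 to 2030-12-31: 32 days, exemption £437,000 → (£842,000 − £437,000) × 0.85% × 32/365 = £301.8082
Total = £1,744.2000

£1,744.20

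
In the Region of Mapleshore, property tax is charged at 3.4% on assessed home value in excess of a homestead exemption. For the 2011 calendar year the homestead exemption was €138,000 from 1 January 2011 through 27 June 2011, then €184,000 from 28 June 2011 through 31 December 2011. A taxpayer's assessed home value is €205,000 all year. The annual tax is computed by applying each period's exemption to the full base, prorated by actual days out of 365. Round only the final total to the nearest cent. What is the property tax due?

1 January – 27 June 2011: 178 days, exemption €138,000 → (€205,000 − €138,000) × 3.4% × 178/365 = €1,110.9151
28 June – 31 December 2011: 187 days, exemption €184,000 → (€205,000 − €184,000) × 3.4% × 187/365 = €365.8027
Total = €1,476.7178

€1,476.72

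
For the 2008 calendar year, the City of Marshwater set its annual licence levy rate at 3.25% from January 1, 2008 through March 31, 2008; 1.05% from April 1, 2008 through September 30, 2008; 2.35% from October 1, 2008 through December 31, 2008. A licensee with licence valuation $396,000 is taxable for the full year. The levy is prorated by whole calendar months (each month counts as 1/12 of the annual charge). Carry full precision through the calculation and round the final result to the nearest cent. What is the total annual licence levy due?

January 1 – March 31, 2008: 3 months at 3.25% → $396,000 × 3.25% × 3/12 = $3,217.5000
April 1 – September 30, 2008: 6 months at 1.05% → $396,000 × 1.05% × 6/12 = $2,079.0000
October 1 – December 31, 2008: 3 months at 2.35% → $396,000 × 2.35% × 3/12 = $2,326.5000
Total = $7,623.0000

$7,623.00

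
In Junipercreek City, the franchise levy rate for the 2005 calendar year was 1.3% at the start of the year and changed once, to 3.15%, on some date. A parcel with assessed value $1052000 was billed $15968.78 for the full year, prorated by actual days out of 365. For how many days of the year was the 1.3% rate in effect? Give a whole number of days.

Let d = days at the first rate; then 365 − d days at the second rate.
$1052000 × [1.3%·d + 3.15%·(365−d)] / 365 = $15968.78
Solving gives d = 322, so the new rate took effect on November 19, 2005.

322 days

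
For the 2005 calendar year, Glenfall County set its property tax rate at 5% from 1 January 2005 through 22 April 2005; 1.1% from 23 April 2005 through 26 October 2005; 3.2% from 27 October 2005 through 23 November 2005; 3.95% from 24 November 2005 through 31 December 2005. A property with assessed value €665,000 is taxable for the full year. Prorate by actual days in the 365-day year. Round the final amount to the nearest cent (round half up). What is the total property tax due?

€18,317.56

1 January – 22 April 2005: 112 days at 5% → €665,000 × 5% × 112/365 = €10,202.7397
23 April – 26 October 2005: 187 days at 1.1% → €665,000 × 1.1% × 187/365 = €3,747.6849
27 October – 23 November 2005: 28 days at 3.2% → €665,000 × 3.2% × 28/365 = €1,632.4384
24 November – 31 December 2005: 38 days at 3.95% → €665,000 × 3.95% × 38/365 = €2,734.6986
Total = €18,317.5616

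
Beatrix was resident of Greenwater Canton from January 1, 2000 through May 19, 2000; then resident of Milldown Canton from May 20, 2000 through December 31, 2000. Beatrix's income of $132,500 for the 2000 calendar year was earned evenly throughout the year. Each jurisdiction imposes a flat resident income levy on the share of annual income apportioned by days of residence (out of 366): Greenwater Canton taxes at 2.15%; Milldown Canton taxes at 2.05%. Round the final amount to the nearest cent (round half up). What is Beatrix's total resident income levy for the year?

Greenwater Canton, January 1 – May 19, 2000: 140 days → $132,500 × 2.15% × 140/366 = $1,089.6858
Milldown Canton, May 20 – December 31, 2000: 226 days → $132,500 × 2.05% × 226/366 = $1,677.2473
Total = $2,766.9331

$2,766.93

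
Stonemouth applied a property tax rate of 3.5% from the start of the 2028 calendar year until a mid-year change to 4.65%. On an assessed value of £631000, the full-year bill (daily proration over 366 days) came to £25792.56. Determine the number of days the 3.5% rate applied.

Let d = days at the first rate; then 366 − d days at the second rate.
£631000 × [3.5%·d + 4.65%·(366−d)] / 366 = £25792.56
Solving gives d = 179, so the new rate took effect on June 28, 2028.

179 days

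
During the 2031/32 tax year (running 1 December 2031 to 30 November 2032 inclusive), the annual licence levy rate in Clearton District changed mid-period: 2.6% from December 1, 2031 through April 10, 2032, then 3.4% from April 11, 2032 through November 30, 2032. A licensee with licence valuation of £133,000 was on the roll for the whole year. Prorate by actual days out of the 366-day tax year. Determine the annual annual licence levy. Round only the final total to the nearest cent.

December 1, 2031 – April 10, 2032: 132 days at 2.6% → £133,000 × 2.6% × 132/366 = £1,247.1475
April 11 – November 30, 2032: 234 days at 3.4% → £133,000 × 3.4% × 234/366 = £2,891.1148
Total = £4,138.2623

£4,138.26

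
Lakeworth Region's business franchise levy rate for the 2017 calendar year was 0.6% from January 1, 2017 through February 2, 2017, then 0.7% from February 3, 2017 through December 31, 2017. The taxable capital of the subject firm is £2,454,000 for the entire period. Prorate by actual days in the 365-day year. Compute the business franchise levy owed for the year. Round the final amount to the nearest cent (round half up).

£16,956.13

January 1 – February 2, 2017: 33 days at 0.6% → £2,454,000 × 0.6% × 33/365 = £1,331.2110
February 3 – December 31, 2017: 332 days at 0.7% → £2,454,000 × 0.7% × 332/365 = £15,624.9205
Total = £16,956.1315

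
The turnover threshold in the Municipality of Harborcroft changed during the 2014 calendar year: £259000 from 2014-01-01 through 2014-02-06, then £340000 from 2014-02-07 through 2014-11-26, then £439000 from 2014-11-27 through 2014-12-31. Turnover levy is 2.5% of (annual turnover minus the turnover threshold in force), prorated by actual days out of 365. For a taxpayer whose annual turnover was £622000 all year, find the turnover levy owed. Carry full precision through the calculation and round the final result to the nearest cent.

£7017.95

2014-01-01 to 2014-02-06: 37 days, exemption £259000 → (£622000 − £259000) × 2.5% × 37/365 = £919.9315
2014-02-07 to 2014-11-26: 293 days, exemption £340000 → (£622000 − £340000) × 2.5% × 293/365 = £5659.3151
2014-11-27 to 2014-12-31: 35 days, exemption £439000 → (£622000 − £439000) × 2.5% × 35/365 = £438.6986
Total = £7017.9452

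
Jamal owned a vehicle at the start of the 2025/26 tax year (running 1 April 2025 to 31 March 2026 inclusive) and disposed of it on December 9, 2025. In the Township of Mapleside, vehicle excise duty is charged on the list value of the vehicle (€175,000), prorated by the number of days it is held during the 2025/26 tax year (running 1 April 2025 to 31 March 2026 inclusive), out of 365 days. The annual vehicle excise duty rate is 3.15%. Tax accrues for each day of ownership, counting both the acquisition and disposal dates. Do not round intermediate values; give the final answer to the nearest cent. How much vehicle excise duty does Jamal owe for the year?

€3,820.99

Days held (April 1 – December 9, 2025): 253 out of 365
Tax = €175,000 × 3.15% × 253/365 = €3,820.9932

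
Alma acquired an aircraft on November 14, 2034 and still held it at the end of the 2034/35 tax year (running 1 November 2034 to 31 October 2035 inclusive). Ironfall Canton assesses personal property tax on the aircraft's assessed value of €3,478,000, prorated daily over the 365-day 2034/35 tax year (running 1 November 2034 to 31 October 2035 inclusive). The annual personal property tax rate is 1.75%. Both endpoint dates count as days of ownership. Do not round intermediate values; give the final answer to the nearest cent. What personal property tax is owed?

€58,697.21

Days held (November 14, 2034 – October 31, 2035): 352 out of 365
Tax = €3,478,000 × 1.75% × 352/365 = €58,697.2055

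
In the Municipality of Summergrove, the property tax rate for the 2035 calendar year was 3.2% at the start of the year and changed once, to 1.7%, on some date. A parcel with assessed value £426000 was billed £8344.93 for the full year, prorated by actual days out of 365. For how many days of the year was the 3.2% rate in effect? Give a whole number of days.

Let d = days at the first rate; then 365 − d days at the second rate.
£426000 × [3.2%·d + 1.7%·(365−d)] / 365 = £8344.93
Solving gives d = 63, so the new rate took effect on March 5, 2035.

63 days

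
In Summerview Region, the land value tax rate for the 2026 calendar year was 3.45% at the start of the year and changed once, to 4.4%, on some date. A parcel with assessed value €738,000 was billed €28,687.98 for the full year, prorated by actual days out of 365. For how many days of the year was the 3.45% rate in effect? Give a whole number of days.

197 days

Let d = days at the first rate; then 365 − d days at the second rate.
€738,000 × [3.45%·d + 4.4%·(365−d)] / 365 = €28,687.98
Solving gives d = 197, so the new rate took effect on 17 Jul 2026.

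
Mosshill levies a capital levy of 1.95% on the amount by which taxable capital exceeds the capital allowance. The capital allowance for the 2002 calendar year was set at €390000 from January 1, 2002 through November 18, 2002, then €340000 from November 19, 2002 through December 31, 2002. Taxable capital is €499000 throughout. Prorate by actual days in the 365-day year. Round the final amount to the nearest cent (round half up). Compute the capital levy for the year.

January 1 – November 18, 2002: 322 days, exemption €390000 → (€499000 − €390000) × 1.95% × 322/365 = €1875.0986
November 19 – December 31, 2002: 43 days, exemption €340000 → (€499000 − €340000) × 1.95% × 43/365 = €365.2644
Total = €2240.3630

€2240.36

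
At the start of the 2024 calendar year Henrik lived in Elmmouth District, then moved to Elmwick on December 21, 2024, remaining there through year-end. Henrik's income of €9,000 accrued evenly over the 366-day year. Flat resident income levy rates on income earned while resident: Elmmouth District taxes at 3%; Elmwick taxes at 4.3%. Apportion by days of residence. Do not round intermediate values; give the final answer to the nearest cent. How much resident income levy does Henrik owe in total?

€273.52

Elmmouth District, January 1 – December 20, 2024: 355 days → €9,000 × 3% × 355/366 = €261.8852
Elmwick, December 21 – December 31, 2024: 11 days → €9,000 × 4.3% × 11/366 = €11.6311
Total = €273.5164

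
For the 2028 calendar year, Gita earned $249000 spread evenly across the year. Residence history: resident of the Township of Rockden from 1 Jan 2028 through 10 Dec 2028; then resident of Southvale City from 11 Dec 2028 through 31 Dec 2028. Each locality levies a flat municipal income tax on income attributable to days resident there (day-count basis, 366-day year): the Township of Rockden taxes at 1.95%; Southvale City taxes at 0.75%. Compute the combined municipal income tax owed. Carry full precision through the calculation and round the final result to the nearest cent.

$4684.06

The Township of Rockden, 1 Jan – 10 Dec 2028: 345 days → $249000 × 1.95% × 345/366 = $4576.9057
Southvale City, 11 Dec – 31 Dec 2028: 21 days → $249000 × 0.75% × 21/366 = $107.1516
Total = $4684.0574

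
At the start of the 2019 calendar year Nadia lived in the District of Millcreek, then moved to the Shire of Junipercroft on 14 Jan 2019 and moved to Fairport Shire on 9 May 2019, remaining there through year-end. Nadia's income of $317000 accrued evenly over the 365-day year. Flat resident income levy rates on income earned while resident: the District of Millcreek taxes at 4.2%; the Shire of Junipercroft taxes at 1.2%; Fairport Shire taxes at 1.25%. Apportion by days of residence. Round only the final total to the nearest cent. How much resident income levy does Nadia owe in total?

The District of Millcreek, 1 Jan – 13 Jan 2019: 13 days → $317000 × 4.2% × 13/365 = $474.1973
The Shire of Junipercroft, 14 Jan – 8 May 2019: 115 days → $317000 × 1.2% × 115/365 = $1198.5205
Fairport Shire, 9 May – 31 Dec 2019: 237 days → $317000 × 1.25% × 237/365 = $2572.9110
Total = $4245.6288

$4245.63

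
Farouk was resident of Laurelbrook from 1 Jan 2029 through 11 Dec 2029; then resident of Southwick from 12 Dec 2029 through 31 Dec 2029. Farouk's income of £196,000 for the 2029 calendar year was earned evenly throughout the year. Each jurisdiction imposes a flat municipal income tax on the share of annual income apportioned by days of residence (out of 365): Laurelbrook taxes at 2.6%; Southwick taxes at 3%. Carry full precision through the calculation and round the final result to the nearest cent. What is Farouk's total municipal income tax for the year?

Laurelbrook, 1 Jan – 11 Dec 2029: 345 days → £196,000 × 2.6% × 345/365 = £4,816.7671
Southwick, 12 Dec – 31 Dec 2029: 20 days → £196,000 × 3% × 20/365 = £322.1918
Total = £5,138.9589

£5,138.96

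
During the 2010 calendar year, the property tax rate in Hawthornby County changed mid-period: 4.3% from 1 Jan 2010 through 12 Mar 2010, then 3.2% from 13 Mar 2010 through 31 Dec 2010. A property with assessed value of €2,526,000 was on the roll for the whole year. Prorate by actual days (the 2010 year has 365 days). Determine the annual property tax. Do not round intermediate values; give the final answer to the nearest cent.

1 Jan – 12 Mar 2010: 71 days at 4.3% → €2,526,000 × 4.3% × 71/365 = €21,128.4329
13 Mar – 31 Dec 2010: 294 days at 3.2% → €2,526,000 × 3.2% × 294/365 = €65,108.5151
Total = €86,236.9479

€86,236.95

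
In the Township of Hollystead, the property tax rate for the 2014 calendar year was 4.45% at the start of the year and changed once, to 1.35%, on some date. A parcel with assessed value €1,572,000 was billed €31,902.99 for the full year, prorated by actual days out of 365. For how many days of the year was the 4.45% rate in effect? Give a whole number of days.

Let d = days at the first rate; then 365 − d days at the second rate.
€1,572,000 × [4.45%·d + 1.35%·(365−d)] / 365 = €31,902.99
Solving gives d = 80, so the new rate took effect on 22 Mar 2014.

80 days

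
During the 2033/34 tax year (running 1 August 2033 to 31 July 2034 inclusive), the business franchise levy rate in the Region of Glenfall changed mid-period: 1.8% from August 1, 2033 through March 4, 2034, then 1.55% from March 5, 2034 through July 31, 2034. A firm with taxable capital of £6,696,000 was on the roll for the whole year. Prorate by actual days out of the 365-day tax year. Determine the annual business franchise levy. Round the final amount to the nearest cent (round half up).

August 1, 2033 – March 4, 2034: 216 days at 1.8% → £6,696,000 × 1.8% × 216/365 = £71,326.1589
March 5 – July 31, 2034: 149 days at 1.55% → £6,696,000 × 1.55% × 149/365 = £42,368.2521
Total = £113,694.4110

£113,694.41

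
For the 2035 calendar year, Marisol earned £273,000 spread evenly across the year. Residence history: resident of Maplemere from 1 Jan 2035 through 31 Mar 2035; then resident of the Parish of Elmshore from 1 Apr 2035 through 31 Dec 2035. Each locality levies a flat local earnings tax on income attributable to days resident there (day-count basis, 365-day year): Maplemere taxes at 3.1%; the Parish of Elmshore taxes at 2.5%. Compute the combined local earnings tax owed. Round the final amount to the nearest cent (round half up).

Maplemere, 1 Jan – 31 Mar 2035: 90 days → £273,000 × 3.1% × 90/365 = £2,086.7671
The Parish of Elmshore, 1 Apr – 31 Dec 2035: 275 days → £273,000 × 2.5% × 275/365 = £5,142.1233
Total = £7,228.8904

£7,228.89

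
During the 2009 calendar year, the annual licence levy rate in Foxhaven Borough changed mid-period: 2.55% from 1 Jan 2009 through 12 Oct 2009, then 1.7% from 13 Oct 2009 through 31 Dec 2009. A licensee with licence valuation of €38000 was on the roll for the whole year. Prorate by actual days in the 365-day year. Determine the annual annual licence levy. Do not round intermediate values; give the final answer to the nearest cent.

1 Jan – 12 Oct 2009: 285 days at 2.55% → €38000 × 2.55% × 285/365 = €756.6164
13 Oct – 31 Dec 2009: 80 days at 1.7% → €38000 × 1.7% × 80/365 = €141.5890
Total = €898.2055

€898.21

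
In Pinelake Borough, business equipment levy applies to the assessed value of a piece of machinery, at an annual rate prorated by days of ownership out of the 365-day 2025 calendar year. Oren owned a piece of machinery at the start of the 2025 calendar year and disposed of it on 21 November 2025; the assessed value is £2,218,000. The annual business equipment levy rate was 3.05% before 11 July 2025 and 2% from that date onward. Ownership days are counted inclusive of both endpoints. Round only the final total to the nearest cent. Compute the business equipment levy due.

1 January – 10 July 2025: 191 days at 3.05% → £2,218,000 × 3.05% × 191/365 = £35,399.8877
11 July – 21 November 2025: 134 days at 2% → £2,218,000 × 2% × 134/365 = £16,285.5890
Total = £51,685.4767

£51,685.48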